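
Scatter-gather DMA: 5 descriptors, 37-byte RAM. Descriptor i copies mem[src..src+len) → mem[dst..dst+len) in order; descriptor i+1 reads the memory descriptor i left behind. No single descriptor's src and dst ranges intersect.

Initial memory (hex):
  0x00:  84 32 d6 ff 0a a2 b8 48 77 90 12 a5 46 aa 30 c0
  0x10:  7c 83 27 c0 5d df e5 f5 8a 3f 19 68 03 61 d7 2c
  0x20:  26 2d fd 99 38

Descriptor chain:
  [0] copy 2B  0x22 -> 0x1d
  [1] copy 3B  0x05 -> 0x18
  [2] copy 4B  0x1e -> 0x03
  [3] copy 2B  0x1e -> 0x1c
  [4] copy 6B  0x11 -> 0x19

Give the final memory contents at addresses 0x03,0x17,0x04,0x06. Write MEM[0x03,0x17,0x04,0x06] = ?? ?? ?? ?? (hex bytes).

MEM[0x03,0x17,0x04,0x06] = 99 f5 2c 2d

D0: mem[0x1d..0x1e] <- [fd 99]
D1: mem[0x18..0x1a] <- [a2 b8 48]
D2: mem[0x03..0x06] <- [99 2c 26 2d]
D3: mem[0x1c..0x1d] <- [99 2c]
D4: mem[0x19..0x1e] <- [83 27 c0 5d df e5]
query mem[0x03]=0x99, mem[0x17]=0xf5, mem[0x04]=0x2c, mem[0x06]=0x2d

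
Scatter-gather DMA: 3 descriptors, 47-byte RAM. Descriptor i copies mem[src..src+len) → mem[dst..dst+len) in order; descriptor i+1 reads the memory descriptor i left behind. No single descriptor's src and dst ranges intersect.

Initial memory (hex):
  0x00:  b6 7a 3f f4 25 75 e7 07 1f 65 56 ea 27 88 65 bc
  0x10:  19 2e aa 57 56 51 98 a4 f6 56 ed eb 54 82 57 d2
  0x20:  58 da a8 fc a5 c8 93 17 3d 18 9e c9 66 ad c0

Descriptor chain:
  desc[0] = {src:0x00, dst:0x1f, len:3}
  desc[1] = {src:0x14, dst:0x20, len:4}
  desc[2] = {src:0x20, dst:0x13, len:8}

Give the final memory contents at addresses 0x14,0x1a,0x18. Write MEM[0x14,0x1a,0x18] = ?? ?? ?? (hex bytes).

#0 dst[0x1f+3] := {0xb6,0x7a,0x3f}
#1 dst[0x20+4] := {0x56,0x51,0x98,0xa4}
#2 dst[0x13+8] := {0x56,0x51,0x98,0xa4,0xa5,0xc8,0x93,0x17}
query mem[0x14]=0x51, mem[0x1a]=0x17, mem[0x18]=0xc8

MEM[0x14,0x1a,0x18] = 51 17 c8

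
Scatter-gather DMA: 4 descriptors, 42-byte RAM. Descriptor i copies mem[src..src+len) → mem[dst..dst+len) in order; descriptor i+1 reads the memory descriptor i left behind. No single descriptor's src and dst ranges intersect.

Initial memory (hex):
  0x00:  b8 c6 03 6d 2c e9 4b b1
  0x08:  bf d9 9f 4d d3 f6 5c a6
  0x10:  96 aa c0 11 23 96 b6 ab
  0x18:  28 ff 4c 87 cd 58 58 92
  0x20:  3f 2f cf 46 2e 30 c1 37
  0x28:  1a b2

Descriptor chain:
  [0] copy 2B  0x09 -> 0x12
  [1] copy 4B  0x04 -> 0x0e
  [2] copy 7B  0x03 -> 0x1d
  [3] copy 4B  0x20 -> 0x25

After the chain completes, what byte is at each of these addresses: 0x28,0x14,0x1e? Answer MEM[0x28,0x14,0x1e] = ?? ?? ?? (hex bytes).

MEM[0x28,0x14,0x1e] = d9 23 2c

#0 dst[0x12+2] := {0xd9,0x9f}
#1 dst[0x0e+4] := {0x2c,0xe9,0x4b,0xb1}
#2 dst[0x1d+7] := {0x6d,0x2c,0xe9,0x4b,0xb1,0xbf,0xd9}
#3 dst[0x25+4] := {0x4b,0xb1,0xbf,0xd9}
query mem[0x28]=0xd9, mem[0x14]=0x23, mem[0x1e]=0x2c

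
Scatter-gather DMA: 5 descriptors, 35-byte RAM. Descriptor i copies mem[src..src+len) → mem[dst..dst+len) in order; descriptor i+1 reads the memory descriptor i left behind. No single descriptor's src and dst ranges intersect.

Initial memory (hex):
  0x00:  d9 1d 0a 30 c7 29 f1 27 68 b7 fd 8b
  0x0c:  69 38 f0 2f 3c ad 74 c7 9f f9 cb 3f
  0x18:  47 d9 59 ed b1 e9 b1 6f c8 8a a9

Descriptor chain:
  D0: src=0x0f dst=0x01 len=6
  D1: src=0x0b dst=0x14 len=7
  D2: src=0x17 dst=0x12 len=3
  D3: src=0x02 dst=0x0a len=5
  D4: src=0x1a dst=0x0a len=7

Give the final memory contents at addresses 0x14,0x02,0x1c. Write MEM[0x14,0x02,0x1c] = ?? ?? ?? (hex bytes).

MEM[0x14,0x02,0x1c] = 3c 3c b1

D0: mem[0x01..0x06] <- [2f 3c ad 74 c7 9f]
D1: mem[0x14..0x1a] <- [8b 69 38 f0 2f 3c ad]
D2: mem[0x12..0x14] <- [f0 2f 3c]
D3: mem[0x0a..0x0e] <- [3c ad 74 c7 9f]
D4: mem[0x0a..0x10] <- [ad ed b1 e9 b1 6f c8]
query mem[0x14]=0x3c, mem[0x02]=0x3c, mem[0x1c]=0xb1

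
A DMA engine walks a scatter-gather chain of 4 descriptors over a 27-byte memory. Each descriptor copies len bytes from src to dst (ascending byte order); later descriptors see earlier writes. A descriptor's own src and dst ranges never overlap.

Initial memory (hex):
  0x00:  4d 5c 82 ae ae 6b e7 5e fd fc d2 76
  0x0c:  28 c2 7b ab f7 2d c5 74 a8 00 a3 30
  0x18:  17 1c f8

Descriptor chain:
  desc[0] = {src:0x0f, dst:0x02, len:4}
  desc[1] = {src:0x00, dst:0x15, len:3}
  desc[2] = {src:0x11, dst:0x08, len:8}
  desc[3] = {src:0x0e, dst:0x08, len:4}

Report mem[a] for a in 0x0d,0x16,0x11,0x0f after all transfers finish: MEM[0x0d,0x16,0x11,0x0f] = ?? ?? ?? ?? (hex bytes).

MEM[0x0d,0x16,0x11,0x0f] = 5c 5c 2d 17

D0: mem[0x02..0x05] <- [ab f7 2d c5]
D1: mem[0x15..0x17] <- [4d 5c ab]
D2: mem[0x08..0x0f] <- [2d c5 74 a8 4d 5c ab 17]
D3: mem[0x08..0x0b] <- [ab 17 f7 2d]
query mem[0x0d]=0x5c, mem[0x16]=0x5c, mem[0x11]=0x2d, mem[0x0f]=0x17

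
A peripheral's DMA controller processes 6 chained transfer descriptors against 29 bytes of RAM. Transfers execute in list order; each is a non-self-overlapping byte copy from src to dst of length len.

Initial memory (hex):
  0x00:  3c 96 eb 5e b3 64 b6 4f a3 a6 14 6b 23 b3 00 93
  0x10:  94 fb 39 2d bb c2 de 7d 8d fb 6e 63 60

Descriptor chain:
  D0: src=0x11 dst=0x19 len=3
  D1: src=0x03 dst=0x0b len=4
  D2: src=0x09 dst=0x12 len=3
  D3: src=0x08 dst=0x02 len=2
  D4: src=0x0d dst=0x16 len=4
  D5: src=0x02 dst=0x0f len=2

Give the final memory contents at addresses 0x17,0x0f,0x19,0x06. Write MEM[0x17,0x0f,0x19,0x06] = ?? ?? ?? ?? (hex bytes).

  after D0: wrote 3B at 0x19 = fb392d
  after D1: wrote 4B at 0x0b = 5eb364b6
  after D2: wrote 3B at 0x12 = a6145e
  after D3: wrote 2B at 0x02 = a3a6
  after D4: wrote 4B at 0x16 = 64b69394
  after D5: wrote 2B at 0x0f = a3a6
query mem[0x17]=0xb6, mem[0x0f]=0xa3, mem[0x19]=0x94, mem[0x06]=0xb6

MEM[0x17,0x0f,0x19,0x06] = b6 a3 94 b6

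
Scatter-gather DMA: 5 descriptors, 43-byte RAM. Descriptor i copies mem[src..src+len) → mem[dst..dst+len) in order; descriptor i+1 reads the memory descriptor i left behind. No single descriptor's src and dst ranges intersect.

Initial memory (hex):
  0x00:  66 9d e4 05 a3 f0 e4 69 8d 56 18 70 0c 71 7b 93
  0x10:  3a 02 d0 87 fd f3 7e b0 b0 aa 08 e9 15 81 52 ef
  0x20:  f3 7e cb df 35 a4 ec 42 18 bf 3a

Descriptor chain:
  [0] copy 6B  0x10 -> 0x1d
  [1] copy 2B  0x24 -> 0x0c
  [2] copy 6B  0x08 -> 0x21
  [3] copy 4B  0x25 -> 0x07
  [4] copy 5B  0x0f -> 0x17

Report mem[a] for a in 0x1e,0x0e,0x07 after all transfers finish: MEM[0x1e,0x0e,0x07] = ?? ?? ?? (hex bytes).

MEM[0x1e,0x0e,0x07] = 02 7b 35

  after D0: wrote 6B at 0x1d = 3a02d087fdf3
  after D1: wrote 2B at 0x0c = 35a4
  after D2: wrote 6B at 0x21 = 8d56187035a4
  after D3: wrote 4B at 0x07 = 35a44218
  after D4: wrote 5B at 0x17 = 933a02d087
query mem[0x1e]=0x02, mem[0x0e]=0x7b, mem[0x07]=0x35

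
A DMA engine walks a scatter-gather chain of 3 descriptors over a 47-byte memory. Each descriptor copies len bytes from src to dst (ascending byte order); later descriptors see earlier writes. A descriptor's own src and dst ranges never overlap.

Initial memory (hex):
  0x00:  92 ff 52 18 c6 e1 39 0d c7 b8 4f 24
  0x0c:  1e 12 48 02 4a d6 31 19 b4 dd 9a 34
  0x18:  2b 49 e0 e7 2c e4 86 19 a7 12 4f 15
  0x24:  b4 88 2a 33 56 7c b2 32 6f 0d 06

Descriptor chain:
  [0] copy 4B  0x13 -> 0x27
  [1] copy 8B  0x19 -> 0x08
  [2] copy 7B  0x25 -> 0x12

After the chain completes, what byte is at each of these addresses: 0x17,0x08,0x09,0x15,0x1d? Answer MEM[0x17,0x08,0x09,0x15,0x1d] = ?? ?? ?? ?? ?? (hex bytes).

D0: mem[0x27..0x2a] <- [19 b4 dd 9a]
D1: mem[0x08..0x0f] <- [49 e0 e7 2c e4 86 19 a7]
D2: mem[0x12..0x18] <- [88 2a 19 b4 dd 9a 32]
query mem[0x17]=0x9a, mem[0x08]=0x49, mem[0x09]=0xe0, mem[0x15]=0xb4, mem[0x1d]=0xe4

MEM[0x17,0x08,0x09,0x15,0x1d] = 9a 49 e0 b4 e4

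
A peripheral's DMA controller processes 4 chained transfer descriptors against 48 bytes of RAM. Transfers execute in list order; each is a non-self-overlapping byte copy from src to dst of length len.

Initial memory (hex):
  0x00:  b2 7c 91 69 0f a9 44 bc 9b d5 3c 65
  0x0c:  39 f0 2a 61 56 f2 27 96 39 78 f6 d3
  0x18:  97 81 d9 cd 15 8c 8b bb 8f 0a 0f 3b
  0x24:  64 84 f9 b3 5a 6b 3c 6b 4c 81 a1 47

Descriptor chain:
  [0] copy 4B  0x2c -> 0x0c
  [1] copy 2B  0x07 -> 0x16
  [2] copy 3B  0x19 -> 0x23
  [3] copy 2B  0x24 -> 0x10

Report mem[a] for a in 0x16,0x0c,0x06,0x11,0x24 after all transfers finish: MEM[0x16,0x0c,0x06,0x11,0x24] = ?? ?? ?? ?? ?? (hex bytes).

MEM[0x16,0x0c,0x06,0x11,0x24] = bc 4c 44 cd d9

#0 dst[0x0c+4] := {0x4c,0x81,0xa1,0x47}
#1 dst[0x16+2] := {0xbc,0x9b}
#2 dst[0x23+3] := {0x81,0xd9,0xcd}
#3 dst[0x10+2] := {0xd9,0xcd}
query mem[0x16]=0xbc, mem[0x0c]=0x4c, mem[0x06]=0x44, mem[0x11]=0xcd, mem[0x24]=0xd9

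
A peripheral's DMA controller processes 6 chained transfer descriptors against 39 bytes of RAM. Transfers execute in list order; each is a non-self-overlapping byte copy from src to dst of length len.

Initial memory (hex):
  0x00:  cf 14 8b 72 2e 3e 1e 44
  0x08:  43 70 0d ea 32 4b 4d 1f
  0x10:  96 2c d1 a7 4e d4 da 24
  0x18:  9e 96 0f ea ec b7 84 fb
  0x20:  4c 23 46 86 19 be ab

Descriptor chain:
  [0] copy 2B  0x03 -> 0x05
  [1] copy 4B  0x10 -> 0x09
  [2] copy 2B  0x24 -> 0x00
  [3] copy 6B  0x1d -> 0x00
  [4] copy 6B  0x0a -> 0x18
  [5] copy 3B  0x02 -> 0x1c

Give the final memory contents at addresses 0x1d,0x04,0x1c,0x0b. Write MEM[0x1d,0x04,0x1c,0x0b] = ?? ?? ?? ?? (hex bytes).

MEM[0x1d,0x04,0x1c,0x0b] = 4c 23 fb d1

#0 dst[0x05+2] := {0x72,0x2e}
#1 dst[0x09+4] := {0x96,0x2c,0xd1,0xa7}
#2 dst[0x00+2] := {0x19,0xbe}
#3 dst[0x00+6] := {0xb7,0x84,0xfb,0x4c,0x23,0x46}
#4 dst[0x18+6] := {0x2c,0xd1,0xa7,0x4b,0x4d,0x1f}
#5 dst[0x1c+3] := {0xfb,0x4c,0x23}
query mem[0x1d]=0x4c, mem[0x04]=0x23, mem[0x1c]=0xfb, mem[0x0b]=0xd1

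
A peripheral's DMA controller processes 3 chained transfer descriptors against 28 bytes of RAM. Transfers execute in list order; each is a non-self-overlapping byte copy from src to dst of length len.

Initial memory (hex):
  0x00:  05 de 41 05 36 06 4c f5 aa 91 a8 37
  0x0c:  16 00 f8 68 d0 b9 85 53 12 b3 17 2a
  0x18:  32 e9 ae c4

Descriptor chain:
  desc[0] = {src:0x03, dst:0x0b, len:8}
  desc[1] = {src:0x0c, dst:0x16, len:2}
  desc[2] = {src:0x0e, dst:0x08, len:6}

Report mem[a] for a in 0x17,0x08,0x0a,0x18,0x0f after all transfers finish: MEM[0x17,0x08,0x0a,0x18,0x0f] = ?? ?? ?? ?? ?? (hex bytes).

#0 dst[0x0b+8] := {0x05,0x36,0x06,0x4c,0xf5,0xaa,0x91,0xa8}
#1 dst[0x16+2] := {0x36,0x06}
#2 dst[0x08+6] := {0x4c,0xf5,0xaa,0x91,0xa8,0x53}
query mem[0x17]=0x06, mem[0x08]=0x4c, mem[0x0a]=0xaa, mem[0x18]=0x32, mem[0x0f]=0xf5

MEM[0x17,0x08,0x0a,0x18,0x0f] = 06 4c aa 32 f5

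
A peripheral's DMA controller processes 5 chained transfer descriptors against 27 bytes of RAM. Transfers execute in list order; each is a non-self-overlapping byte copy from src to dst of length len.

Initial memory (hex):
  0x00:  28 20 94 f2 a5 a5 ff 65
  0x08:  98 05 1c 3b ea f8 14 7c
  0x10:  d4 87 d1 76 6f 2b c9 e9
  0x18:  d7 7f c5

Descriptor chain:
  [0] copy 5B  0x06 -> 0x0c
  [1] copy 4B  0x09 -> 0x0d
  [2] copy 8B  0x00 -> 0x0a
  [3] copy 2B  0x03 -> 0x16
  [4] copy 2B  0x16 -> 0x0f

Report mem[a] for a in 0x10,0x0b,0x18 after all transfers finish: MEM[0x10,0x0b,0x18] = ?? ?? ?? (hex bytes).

#0 dst[0x0c+5] := {0xff,0x65,0x98,0x05,0x1c}
#1 dst[0x0d+4] := {0x05,0x1c,0x3b,0xff}
#2 dst[0x0a+8] := {0x28,0x20,0x94,0xf2,0xa5,0xa5,0xff,0x65}
#3 dst[0x16+2] := {0xf2,0xa5}
#4 dst[0x0f+2] := {0xf2,0xa5}
query mem[0x10]=0xa5, mem[0x0b]=0x20, mem[0x18]=0xd7

MEM[0x10,0x0b,0x18] = a5 20 d7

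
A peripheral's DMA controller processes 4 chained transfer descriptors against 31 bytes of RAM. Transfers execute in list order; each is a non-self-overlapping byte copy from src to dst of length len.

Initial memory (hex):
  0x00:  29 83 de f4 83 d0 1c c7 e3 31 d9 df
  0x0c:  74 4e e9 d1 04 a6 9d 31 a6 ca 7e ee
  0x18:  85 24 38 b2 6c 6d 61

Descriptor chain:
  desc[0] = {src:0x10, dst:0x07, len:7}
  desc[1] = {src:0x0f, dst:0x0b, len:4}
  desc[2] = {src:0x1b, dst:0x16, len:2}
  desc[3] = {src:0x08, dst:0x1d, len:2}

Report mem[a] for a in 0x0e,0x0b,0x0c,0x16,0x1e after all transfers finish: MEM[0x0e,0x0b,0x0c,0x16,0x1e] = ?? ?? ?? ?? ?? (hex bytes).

MEM[0x0e,0x0b,0x0c,0x16,0x1e] = 9d d1 04 b2 9d

[0] 0x10->0x07 len=7 : 04 a6 9d 31 a6 ca 7e
[1] 0x0f->0x0b len=4 : d1 04 a6 9d
[2] 0x1b->0x16 len=2 : b2 6c
[3] 0x08->0x1d len=2 : a6 9d
query mem[0x0e]=0x9d, mem[0x0b]=0xd1, mem[0x0c]=0x04, mem[0x16]=0xb2, mem[0x1e]=0x9d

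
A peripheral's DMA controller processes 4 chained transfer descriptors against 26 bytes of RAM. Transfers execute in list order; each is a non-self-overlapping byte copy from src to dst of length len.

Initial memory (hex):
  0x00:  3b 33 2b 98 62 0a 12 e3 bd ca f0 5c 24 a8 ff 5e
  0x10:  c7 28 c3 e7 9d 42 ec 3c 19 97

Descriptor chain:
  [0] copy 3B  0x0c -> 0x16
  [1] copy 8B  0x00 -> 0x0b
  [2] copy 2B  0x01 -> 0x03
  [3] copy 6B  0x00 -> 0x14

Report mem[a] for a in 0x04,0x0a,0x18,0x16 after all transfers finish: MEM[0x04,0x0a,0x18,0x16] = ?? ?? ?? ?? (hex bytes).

MEM[0x04,0x0a,0x18,0x16] = 2b f0 2b 2b

[0] 0x0c->0x16 len=3 : 24 a8 ff
[1] 0x00->0x0b len=8 : 3b 33 2b 98 62 0a 12 e3
[2] 0x01->0x03 len=2 : 33 2b
[3] 0x00->0x14 len=6 : 3b 33 2b 33 2b 0a
query mem[0x04]=0x2b, mem[0x0a]=0xf0, mem[0x18]=0x2b, mem[0x16]=0x2b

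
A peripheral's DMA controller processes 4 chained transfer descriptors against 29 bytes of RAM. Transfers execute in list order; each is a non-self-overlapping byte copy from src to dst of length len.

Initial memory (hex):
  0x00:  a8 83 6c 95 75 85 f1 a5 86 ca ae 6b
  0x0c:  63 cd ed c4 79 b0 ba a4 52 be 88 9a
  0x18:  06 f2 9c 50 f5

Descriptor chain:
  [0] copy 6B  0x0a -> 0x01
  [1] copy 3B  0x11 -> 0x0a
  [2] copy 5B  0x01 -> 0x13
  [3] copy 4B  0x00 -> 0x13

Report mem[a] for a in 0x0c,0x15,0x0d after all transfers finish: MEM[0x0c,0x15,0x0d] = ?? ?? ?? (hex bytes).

#0 dst[0x01+6] := {0xae,0x6b,0x63,0xcd,0xed,0xc4}
#1 dst[0x0a+3] := {0xb0,0xba,0xa4}
#2 dst[0x13+5] := {0xae,0x6b,0x63,0xcd,0xed}
#3 dst[0x13+4] := {0xa8,0xae,0x6b,0x63}
query mem[0x0c]=0xa4, mem[0x15]=0x6b, mem[0x0d]=0xcd

MEM[0x0c,0x15,0x0d] = a4 6b cd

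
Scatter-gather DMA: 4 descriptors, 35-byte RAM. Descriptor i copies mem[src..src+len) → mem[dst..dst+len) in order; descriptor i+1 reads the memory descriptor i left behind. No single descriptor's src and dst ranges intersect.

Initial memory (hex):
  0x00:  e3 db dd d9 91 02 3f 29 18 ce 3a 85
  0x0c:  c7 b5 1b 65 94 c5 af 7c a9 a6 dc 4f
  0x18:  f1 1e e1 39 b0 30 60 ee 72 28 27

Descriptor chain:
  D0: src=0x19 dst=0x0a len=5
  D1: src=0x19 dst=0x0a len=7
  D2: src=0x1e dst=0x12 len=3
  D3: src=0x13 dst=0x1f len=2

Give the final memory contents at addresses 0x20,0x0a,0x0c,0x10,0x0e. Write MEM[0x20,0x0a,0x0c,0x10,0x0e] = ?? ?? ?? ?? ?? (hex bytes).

#0 dst[0x0a+5] := {0x1e,0xe1,0x39,0xb0,0x30}
#1 dst[0x0a+7] := {0x1e,0xe1,0x39,0xb0,0x30,0x60,0xee}
#2 dst[0x12+3] := {0x60,0xee,0x72}
#3 dst[0x1f+2] := {0xee,0x72}
query mem[0x20]=0x72, mem[0x0a]=0x1e, mem[0x0c]=0x39, mem[0x10]=0xee, mem[0x0e]=0x30

MEM[0x20,0x0a,0x0c,0x10,0x0e] = 72 1e 39 ee 30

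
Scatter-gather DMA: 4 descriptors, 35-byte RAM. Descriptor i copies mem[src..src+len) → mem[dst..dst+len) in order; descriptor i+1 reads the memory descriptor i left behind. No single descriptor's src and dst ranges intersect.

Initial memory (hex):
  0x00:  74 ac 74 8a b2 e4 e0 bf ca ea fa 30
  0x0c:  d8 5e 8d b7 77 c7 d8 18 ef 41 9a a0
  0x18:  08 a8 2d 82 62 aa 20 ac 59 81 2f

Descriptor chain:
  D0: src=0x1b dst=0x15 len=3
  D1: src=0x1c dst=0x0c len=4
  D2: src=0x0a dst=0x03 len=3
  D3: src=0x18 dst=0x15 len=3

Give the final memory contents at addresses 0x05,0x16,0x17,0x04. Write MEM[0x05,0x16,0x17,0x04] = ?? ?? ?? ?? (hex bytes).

MEM[0x05,0x16,0x17,0x04] = 62 a8 2d 30

D0: mem[0x15..0x17] <- [82 62 aa]
D1: mem[0x0c..0x0f] <- [62 aa 20 ac]
D2: mem[0x03..0x05] <- [fa 30 62]
D3: mem[0x15..0x17] <- [08 a8 2d]
query mem[0x05]=0x62, mem[0x16]=0xa8, mem[0x17]=0x2d, mem[0x04]=0x30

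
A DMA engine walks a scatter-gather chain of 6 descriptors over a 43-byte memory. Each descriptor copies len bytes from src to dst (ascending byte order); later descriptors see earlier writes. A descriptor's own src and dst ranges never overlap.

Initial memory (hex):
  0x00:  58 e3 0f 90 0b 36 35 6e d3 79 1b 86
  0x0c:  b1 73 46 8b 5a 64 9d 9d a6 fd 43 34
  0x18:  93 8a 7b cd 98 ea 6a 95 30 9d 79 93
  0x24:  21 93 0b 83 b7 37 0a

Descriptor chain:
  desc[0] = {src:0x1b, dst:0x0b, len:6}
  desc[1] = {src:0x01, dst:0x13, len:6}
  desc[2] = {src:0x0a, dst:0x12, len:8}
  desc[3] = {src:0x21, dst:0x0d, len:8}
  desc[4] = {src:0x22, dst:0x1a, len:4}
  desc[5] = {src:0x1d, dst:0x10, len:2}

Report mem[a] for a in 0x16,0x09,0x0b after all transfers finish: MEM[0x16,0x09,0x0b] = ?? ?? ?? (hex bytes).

MEM[0x16,0x09,0x0b] = 6a 79 cd

#0 dst[0x0b+6] := {0xcd,0x98,0xea,0x6a,0x95,0x30}
#1 dst[0x13+6] := {0xe3,0x0f,0x90,0x0b,0x36,0x35}
#2 dst[0x12+8] := {0x1b,0xcd,0x98,0xea,0x6a,0x95,0x30,0x64}
#3 dst[0x0d+8] := {0x9d,0x79,0x93,0x21,0x93,0x0b,0x83,0xb7}
#4 dst[0x1a+4] := {0x79,0x93,0x21,0x93}
#5 dst[0x10+2] := {0x93,0x6a}
query mem[0x16]=0x6a, mem[0x09]=0x79, mem[0x0b]=0xcd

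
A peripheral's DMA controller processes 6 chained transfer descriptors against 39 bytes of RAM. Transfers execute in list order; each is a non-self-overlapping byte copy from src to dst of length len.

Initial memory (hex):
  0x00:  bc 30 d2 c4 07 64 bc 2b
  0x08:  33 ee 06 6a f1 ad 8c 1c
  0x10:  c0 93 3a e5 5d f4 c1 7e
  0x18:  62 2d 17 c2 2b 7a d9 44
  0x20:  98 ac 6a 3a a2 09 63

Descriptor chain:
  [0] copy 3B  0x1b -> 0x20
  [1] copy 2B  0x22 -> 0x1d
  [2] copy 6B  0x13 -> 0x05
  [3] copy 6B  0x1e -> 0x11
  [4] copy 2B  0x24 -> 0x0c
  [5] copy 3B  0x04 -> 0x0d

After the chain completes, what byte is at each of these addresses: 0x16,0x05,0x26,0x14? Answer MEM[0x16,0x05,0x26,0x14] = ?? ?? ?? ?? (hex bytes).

MEM[0x16,0x05,0x26,0x14] = 3a e5 63 2b

#0 dst[0x20+3] := {0xc2,0x2b,0x7a}
#1 dst[0x1d+2] := {0x7a,0x3a}
#2 dst[0x05+6] := {0xe5,0x5d,0xf4,0xc1,0x7e,0x62}
#3 dst[0x11+6] := {0x3a,0x44,0xc2,0x2b,0x7a,0x3a}
#4 dst[0x0c+2] := {0xa2,0x09}
#5 dst[0x0d+3] := {0x07,0xe5,0x5d}
query mem[0x16]=0x3a, mem[0x05]=0xe5, mem[0x26]=0x63, mem[0x14]=0x2b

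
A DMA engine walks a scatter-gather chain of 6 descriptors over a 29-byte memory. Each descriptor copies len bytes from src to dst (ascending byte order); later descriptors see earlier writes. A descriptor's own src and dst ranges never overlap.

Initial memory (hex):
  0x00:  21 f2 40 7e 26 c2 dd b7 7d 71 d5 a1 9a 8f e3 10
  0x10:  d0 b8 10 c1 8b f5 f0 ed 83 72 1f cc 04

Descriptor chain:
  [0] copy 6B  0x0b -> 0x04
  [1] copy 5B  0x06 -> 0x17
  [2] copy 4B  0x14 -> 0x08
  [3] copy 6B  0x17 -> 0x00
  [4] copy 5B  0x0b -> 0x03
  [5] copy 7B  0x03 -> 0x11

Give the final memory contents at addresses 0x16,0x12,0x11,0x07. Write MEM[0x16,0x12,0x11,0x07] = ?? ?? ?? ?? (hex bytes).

#0 dst[0x04+6] := {0xa1,0x9a,0x8f,0xe3,0x10,0xd0}
#1 dst[0x17+5] := {0x8f,0xe3,0x10,0xd0,0xd5}
#2 dst[0x08+4] := {0x8b,0xf5,0xf0,0x8f}
#3 dst[0x00+6] := {0x8f,0xe3,0x10,0xd0,0xd5,0x04}
#4 dst[0x03+5] := {0x8f,0x9a,0x8f,0xe3,0x10}
#5 dst[0x11+7] := {0x8f,0x9a,0x8f,0xe3,0x10,0x8b,0xf5}
query mem[0x16]=0x8b, mem[0x12]=0x9a, mem[0x11]=0x8f, mem[0x07]=0x10

MEM[0x16,0x12,0x11,0x07] = 8b 9a 8f 10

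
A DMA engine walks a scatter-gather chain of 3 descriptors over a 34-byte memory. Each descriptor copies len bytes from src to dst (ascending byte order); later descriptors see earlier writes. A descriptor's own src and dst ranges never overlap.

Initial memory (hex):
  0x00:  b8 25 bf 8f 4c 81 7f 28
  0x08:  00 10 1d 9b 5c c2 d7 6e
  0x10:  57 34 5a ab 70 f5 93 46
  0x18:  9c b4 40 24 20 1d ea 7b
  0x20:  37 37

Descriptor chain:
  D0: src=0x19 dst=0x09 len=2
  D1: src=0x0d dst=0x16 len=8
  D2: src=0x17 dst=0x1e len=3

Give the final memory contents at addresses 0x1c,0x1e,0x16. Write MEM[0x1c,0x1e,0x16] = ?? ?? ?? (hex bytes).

[0] 0x19->0x09 len=2 : b4 40
[1] 0x0d->0x16 len=8 : c2 d7 6e 57 34 5a ab 70
[2] 0x17->0x1e len=3 : d7 6e 57
query mem[0x1c]=0xab, mem[0x1e]=0xd7, mem[0x16]=0xc2

MEM[0x1c,0x1e,0x16] = ab d7 c2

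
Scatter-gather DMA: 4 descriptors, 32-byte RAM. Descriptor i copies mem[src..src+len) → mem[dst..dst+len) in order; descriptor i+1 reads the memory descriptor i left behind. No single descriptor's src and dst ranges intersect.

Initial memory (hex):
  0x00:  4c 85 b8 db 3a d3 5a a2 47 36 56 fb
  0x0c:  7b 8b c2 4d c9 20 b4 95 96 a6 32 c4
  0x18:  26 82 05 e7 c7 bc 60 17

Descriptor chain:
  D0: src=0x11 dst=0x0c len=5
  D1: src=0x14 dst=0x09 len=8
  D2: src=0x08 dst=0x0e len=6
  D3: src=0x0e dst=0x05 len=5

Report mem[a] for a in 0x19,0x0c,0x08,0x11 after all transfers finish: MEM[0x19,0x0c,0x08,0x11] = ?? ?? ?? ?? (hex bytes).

MEM[0x19,0x0c,0x08,0x11] = 82 c4 32 32

[0] 0x11->0x0c len=5 : 20 b4 95 96 a6
[1] 0x14->0x09 len=8 : 96 a6 32 c4 26 82 05 e7
[2] 0x08->0x0e len=6 : 47 96 a6 32 c4 26
[3] 0x0e->0x05 len=5 : 47 96 a6 32 c4
query mem[0x19]=0x82, mem[0x0c]=0xc4, mem[0x08]=0x32, mem[0x11]=0x32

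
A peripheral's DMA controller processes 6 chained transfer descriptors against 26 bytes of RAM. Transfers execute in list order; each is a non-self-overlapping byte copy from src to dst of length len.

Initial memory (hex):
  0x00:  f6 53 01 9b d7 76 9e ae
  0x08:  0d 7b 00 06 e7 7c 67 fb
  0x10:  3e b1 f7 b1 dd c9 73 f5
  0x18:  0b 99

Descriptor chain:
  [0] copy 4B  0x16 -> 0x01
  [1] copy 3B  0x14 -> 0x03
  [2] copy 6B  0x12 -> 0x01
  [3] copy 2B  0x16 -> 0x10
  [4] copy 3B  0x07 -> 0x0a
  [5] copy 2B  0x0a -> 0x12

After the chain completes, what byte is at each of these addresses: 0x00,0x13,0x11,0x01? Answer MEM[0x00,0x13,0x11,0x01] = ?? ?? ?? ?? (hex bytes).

  after D0: wrote 4B at 0x01 = 73f50b99
  after D1: wrote 3B at 0x03 = ddc973
  after D2: wrote 6B at 0x01 = f7b1ddc973f5
  after D3: wrote 2B at 0x10 = 73f5
  after D4: wrote 3B at 0x0a = ae0d7b
  after D5: wrote 2B at 0x12 = ae0d
query mem[0x00]=0xf6, mem[0x13]=0x0d, mem[0x11]=0xf5, mem[0x01]=0xf7

MEM[0x00,0x13,0x11,0x01] = f6 0d f5 f7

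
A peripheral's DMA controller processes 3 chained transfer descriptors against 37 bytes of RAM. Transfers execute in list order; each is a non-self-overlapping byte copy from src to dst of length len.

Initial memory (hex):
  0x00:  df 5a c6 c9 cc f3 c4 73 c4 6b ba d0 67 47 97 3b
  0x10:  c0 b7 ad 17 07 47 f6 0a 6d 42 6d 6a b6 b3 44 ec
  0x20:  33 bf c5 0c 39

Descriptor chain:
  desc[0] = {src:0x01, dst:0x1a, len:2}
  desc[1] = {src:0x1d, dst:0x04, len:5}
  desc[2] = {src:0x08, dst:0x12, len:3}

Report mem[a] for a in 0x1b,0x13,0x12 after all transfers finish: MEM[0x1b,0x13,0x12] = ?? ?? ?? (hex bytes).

  after D0: wrote 2B at 0x1a = 5ac6
  after D1: wrote 5B at 0x04 = b344ec33bf
  after D2: wrote 3B at 0x12 = bf6bba
query mem[0x1b]=0xc6, mem[0x13]=0x6b, mem[0x12]=0xbf

MEM[0x1b,0x13,0x12] = c6 6b bf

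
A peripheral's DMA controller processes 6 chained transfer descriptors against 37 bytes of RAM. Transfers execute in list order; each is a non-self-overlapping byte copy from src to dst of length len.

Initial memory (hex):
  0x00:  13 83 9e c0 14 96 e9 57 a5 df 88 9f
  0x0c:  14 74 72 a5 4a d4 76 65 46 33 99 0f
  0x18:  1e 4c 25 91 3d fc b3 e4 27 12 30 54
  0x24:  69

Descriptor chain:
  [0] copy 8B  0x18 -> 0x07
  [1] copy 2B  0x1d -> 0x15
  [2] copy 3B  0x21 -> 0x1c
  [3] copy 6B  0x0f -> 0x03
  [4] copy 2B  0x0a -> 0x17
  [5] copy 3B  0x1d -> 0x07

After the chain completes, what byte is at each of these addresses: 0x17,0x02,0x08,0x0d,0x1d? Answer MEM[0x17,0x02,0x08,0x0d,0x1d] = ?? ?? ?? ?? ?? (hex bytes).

D0: mem[0x07..0x0e] <- [1e 4c 25 91 3d fc b3 e4]
D1: mem[0x15..0x16] <- [fc b3]
D2: mem[0x1c..0x1e] <- [12 30 54]
D3: mem[0x03..0x08] <- [a5 4a d4 76 65 46]
D4: mem[0x17..0x18] <- [91 3d]
D5: mem[0x07..0x09] <- [30 54 e4]
query mem[0x17]=0x91, mem[0x02]=0x9e, mem[0x08]=0x54, mem[0x0d]=0xb3, mem[0x1d]=0x30

MEM[0x17,0x02,0x08,0x0d,0x1d] = 91 9e 54 b3 30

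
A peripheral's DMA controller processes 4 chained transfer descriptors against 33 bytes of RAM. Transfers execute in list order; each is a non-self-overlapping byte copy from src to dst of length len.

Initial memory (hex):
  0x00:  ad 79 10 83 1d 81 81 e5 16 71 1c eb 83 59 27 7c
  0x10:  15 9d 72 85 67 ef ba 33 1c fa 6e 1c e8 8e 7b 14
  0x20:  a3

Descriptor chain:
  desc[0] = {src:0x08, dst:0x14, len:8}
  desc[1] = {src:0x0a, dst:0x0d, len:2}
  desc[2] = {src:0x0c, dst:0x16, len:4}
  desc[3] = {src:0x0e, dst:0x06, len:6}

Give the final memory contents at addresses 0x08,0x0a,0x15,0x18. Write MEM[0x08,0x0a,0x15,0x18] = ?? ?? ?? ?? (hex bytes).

#0 dst[0x14+8] := {0x16,0x71,0x1c,0xeb,0x83,0x59,0x27,0x7c}
#1 dst[0x0d+2] := {0x1c,0xeb}
#2 dst[0x16+4] := {0x83,0x1c,0xeb,0x7c}
#3 dst[0x06+6] := {0xeb,0x7c,0x15,0x9d,0x72,0x85}
query mem[0x08]=0x15, mem[0x0a]=0x72, mem[0x15]=0x71, mem[0x18]=0xeb

MEM[0x08,0x0a,0x15,0x18] = 15 72 71 eb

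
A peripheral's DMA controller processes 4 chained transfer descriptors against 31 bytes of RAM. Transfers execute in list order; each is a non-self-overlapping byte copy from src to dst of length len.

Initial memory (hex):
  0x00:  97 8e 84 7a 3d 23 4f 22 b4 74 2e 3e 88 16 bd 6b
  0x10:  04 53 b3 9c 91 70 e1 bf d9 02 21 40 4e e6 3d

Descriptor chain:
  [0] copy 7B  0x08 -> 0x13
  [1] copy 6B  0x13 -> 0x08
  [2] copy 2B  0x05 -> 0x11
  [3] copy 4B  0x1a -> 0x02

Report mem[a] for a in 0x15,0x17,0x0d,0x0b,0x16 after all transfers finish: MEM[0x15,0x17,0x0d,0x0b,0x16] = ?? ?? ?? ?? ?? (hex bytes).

MEM[0x15,0x17,0x0d,0x0b,0x16] = 2e 88 16 3e 3e

[0] 0x08->0x13 len=7 : b4 74 2e 3e 88 16 bd
[1] 0x13->0x08 len=6 : b4 74 2e 3e 88 16
[2] 0x05->0x11 len=2 : 23 4f
[3] 0x1a->0x02 len=4 : 21 40 4e e6
query mem[0x15]=0x2e, mem[0x17]=0x88, mem[0x0d]=0x16, mem[0x0b]=0x3e, mem[0x16]=0x3e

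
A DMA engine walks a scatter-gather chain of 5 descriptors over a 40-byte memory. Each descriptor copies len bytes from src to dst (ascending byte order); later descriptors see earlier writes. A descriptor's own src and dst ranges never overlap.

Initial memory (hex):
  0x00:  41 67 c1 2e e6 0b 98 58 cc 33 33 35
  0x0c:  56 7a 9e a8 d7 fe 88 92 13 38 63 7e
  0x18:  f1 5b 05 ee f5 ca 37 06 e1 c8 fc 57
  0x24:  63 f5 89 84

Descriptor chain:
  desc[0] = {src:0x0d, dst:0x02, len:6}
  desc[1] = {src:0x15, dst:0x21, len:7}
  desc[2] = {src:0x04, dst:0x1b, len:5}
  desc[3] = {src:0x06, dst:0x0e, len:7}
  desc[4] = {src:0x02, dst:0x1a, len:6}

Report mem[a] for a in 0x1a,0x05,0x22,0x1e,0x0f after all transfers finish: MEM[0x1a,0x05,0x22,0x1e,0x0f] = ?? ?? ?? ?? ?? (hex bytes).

  after D0: wrote 6B at 0x02 = 7a9ea8d7fe88
  after D1: wrote 7B at 0x21 = 38637ef15b05ee
  after D2: wrote 5B at 0x1b = a8d7fe88cc
  after D3: wrote 7B at 0x0e = fe88cc33333556
  after D4: wrote 6B at 0x1a = 7a9ea8d7fe88
query mem[0x1a]=0x7a, mem[0x05]=0xd7, mem[0x22]=0x63, mem[0x1e]=0xfe, mem[0x0f]=0x88

MEM[0x1a,0x05,0x22,0x1e,0x0f] = 7a d7 63 fe 88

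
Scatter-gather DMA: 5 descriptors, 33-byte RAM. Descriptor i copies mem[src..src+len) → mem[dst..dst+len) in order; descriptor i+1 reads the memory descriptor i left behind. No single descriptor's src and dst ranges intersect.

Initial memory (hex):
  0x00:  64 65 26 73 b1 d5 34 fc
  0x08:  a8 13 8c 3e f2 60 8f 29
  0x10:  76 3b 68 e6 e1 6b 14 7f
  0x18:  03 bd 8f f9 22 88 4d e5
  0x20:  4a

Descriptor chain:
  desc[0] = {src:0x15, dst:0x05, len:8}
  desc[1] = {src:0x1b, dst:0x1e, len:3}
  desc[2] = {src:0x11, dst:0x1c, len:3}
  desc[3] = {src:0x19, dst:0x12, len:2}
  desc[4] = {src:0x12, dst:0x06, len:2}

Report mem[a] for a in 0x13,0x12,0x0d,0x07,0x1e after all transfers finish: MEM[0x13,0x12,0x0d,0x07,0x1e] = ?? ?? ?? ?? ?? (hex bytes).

D0: mem[0x05..0x0c] <- [6b 14 7f 03 bd 8f f9 22]
D1: mem[0x1e..0x20] <- [f9 22 88]
D2: mem[0x1c..0x1e] <- [3b 68 e6]
D3: mem[0x12..0x13] <- [bd 8f]
D4: mem[0x06..0x07] <- [bd 8f]
query mem[0x13]=0x8f, mem[0x12]=0xbd, mem[0x0d]=0x60, mem[0x07]=0x8f, mem[0x1e]=0xe6

MEM[0x13,0x12,0x0d,0x07,0x1e] = 8f bd 60 8f e6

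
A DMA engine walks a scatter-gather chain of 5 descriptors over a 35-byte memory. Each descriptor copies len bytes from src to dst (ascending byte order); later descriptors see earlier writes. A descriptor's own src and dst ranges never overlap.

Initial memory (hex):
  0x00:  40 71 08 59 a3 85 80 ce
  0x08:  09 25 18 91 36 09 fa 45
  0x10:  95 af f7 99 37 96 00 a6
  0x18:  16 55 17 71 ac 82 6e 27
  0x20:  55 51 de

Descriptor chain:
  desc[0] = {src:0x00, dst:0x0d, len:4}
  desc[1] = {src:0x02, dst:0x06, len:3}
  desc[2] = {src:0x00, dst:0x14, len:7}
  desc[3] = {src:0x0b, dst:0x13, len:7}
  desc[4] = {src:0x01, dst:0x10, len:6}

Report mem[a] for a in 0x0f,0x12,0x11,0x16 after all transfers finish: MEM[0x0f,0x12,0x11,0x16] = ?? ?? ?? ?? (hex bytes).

D0: mem[0x0d..0x10] <- [40 71 08 59]
D1: mem[0x06..0x08] <- [08 59 a3]
D2: mem[0x14..0x1a] <- [40 71 08 59 a3 85 08]
D3: mem[0x13..0x19] <- [91 36 40 71 08 59 af]
D4: mem[0x10..0x15] <- [71 08 59 a3 85 08]
query mem[0x0f]=0x08, mem[0x12]=0x59, mem[0x11]=0x08, mem[0x16]=0x71

MEM[0x0f,0x12,0x11,0x16] = 08 59 08 71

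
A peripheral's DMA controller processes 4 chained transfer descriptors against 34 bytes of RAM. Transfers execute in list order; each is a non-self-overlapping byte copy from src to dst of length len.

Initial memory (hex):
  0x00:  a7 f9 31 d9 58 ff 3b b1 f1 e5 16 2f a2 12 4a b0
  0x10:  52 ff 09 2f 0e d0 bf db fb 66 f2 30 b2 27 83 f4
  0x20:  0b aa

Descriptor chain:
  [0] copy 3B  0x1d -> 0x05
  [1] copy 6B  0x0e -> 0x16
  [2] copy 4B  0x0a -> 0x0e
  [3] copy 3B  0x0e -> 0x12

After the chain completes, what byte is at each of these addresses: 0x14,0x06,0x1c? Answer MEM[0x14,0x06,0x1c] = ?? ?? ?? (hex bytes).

D0: mem[0x05..0x07] <- [27 83 f4]
D1: mem[0x16..0x1b] <- [4a b0 52 ff 09 2f]
D2: mem[0x0e..0x11] <- [16 2f a2 12]
D3: mem[0x12..0x14] <- [16 2f a2]
query mem[0x14]=0xa2, mem[0x06]=0x83, mem[0x1c]=0xb2

MEM[0x14,0x06,0x1c] = a2 83 b2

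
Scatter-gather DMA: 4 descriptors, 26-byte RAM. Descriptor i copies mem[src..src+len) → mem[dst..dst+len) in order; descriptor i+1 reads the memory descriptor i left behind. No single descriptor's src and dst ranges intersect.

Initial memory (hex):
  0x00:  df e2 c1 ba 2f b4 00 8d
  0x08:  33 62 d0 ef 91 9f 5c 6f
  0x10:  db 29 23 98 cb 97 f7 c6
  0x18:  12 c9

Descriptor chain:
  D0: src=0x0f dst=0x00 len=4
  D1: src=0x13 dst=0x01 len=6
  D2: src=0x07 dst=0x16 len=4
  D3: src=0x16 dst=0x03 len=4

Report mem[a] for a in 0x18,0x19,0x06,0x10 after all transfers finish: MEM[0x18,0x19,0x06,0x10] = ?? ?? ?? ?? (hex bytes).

MEM[0x18,0x19,0x06,0x10] = 62 d0 d0 db

[0] 0x0f->0x00 len=4 : 6f db 29 23
[1] 0x13->0x01 len=6 : 98 cb 97 f7 c6 12
[2] 0x07->0x16 len=4 : 8d 33 62 d0
[3] 0x16->0x03 len=4 : 8d 33 62 d0
query mem[0x18]=0x62, mem[0x19]=0xd0, mem[0x06]=0xd0, mem[0x10]=0xdb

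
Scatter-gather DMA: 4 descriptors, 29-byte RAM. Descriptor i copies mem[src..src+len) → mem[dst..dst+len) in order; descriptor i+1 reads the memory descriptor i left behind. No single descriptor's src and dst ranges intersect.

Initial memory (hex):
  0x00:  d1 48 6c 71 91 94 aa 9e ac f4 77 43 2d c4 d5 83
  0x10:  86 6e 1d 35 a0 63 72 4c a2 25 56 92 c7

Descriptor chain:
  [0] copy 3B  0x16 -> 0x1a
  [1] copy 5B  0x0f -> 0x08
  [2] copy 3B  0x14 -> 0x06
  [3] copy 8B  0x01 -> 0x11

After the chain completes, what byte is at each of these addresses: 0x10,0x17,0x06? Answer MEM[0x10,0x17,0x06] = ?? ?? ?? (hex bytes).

MEM[0x10,0x17,0x06] = 86 63 a0

#0 dst[0x1a+3] := {0x72,0x4c,0xa2}
#1 dst[0x08+5] := {0x83,0x86,0x6e,0x1d,0x35}
#2 dst[0x06+3] := {0xa0,0x63,0x72}
#3 dst[0x11+8] := {0x48,0x6c,0x71,0x91,0x94,0xa0,0x63,0x72}
query mem[0x10]=0x86, mem[0x17]=0x63, mem[0x06]=0xa0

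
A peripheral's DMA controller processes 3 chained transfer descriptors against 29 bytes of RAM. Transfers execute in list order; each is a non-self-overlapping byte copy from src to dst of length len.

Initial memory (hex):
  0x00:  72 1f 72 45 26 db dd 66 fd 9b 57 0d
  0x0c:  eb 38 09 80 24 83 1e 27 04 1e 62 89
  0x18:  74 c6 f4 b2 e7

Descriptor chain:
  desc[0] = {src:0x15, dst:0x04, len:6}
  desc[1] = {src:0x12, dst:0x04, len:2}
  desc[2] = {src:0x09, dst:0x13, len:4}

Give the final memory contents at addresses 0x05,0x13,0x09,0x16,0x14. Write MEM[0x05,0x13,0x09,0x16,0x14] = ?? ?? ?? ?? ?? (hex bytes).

  after D0: wrote 6B at 0x04 = 1e628974c6f4
  after D1: wrote 2B at 0x04 = 1e27
  after D2: wrote 4B at 0x13 = f4570deb
query mem[0x05]=0x27, mem[0x13]=0xf4, mem[0x09]=0xf4, mem[0x16]=0xeb, mem[0x14]=0x57

MEM[0x05,0x13,0x09,0x16,0x14] = 27 f4 f4 eb 57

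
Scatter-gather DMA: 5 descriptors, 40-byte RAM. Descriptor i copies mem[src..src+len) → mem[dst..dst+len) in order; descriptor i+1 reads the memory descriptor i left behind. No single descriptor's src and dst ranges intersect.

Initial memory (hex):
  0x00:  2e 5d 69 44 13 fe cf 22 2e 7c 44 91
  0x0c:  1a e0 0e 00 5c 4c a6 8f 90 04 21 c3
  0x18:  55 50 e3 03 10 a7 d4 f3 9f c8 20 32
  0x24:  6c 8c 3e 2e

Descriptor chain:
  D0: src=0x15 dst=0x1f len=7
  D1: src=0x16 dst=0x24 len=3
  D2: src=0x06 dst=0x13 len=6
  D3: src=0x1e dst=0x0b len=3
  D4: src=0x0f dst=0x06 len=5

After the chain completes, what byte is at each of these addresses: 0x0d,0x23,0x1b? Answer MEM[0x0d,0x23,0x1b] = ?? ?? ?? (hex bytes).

D0: mem[0x1f..0x25] <- [04 21 c3 55 50 e3 03]
D1: mem[0x24..0x26] <- [21 c3 55]
D2: mem[0x13..0x18] <- [cf 22 2e 7c 44 91]
D3: mem[0x0b..0x0d] <- [d4 04 21]
D4: mem[0x06..0x0a] <- [00 5c 4c a6 cf]
query mem[0x0d]=0x21, mem[0x23]=0x50, mem[0x1b]=0x03

MEM[0x0d,0x23,0x1b] = 21 50 03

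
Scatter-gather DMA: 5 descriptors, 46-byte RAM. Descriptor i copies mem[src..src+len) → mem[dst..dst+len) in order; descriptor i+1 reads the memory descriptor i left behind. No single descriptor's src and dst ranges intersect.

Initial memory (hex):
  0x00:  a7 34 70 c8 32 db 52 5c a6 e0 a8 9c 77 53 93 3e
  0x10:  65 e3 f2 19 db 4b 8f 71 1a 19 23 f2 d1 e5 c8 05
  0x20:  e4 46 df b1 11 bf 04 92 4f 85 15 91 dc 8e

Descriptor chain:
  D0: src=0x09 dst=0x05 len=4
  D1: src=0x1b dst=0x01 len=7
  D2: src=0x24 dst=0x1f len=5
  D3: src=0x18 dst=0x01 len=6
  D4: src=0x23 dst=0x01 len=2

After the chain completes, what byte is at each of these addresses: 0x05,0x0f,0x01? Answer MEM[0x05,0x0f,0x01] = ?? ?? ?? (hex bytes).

MEM[0x05,0x0f,0x01] = d1 3e 4f

  after D0: wrote 4B at 0x05 = e0a89c77
  after D1: wrote 7B at 0x01 = f2d1e5c805e446
  after D2: wrote 5B at 0x1f = 11bf04924f
  after D3: wrote 6B at 0x01 = 1a1923f2d1e5
  after D4: wrote 2B at 0x01 = 4f11
query mem[0x05]=0xd1, mem[0x0f]=0x3e, mem[0x01]=0x4f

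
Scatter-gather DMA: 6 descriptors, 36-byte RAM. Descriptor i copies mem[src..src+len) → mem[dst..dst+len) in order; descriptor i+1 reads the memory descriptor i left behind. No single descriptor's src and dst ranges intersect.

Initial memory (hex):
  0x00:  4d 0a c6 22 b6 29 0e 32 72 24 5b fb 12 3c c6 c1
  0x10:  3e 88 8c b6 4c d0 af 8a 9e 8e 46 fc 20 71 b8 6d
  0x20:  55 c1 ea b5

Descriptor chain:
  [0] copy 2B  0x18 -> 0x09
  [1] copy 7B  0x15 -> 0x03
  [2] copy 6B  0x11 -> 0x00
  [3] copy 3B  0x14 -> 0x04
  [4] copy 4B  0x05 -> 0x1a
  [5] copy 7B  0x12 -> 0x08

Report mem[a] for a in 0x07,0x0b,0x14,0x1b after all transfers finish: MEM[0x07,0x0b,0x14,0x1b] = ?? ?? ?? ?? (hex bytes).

#0 dst[0x09+2] := {0x9e,0x8e}
#1 dst[0x03+7] := {0xd0,0xaf,0x8a,0x9e,0x8e,0x46,0xfc}
#2 dst[0x00+6] := {0x88,0x8c,0xb6,0x4c,0xd0,0xaf}
#3 dst[0x04+3] := {0x4c,0xd0,0xaf}
#4 dst[0x1a+4] := {0xd0,0xaf,0x8e,0x46}
#5 dst[0x08+7] := {0x8c,0xb6,0x4c,0xd0,0xaf,0x8a,0x9e}
query mem[0x07]=0x8e, mem[0x0b]=0xd0, mem[0x14]=0x4c, mem[0x1b]=0xaf

MEM[0x07,0x0b,0x14,0x1b] = 8e d0 4c af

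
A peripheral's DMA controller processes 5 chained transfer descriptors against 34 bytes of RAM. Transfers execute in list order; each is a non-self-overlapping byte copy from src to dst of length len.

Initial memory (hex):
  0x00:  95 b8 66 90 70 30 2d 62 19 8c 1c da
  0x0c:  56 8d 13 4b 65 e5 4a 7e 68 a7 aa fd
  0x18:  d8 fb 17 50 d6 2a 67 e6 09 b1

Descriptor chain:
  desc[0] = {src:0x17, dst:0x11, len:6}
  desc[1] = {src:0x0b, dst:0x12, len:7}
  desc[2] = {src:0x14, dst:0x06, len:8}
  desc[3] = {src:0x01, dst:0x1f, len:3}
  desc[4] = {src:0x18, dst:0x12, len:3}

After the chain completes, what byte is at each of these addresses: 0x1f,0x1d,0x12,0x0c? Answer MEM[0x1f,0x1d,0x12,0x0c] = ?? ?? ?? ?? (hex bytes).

D0: mem[0x11..0x16] <- [fd d8 fb 17 50 d6]
D1: mem[0x12..0x18] <- [da 56 8d 13 4b 65 fd]
D2: mem[0x06..0x0d] <- [8d 13 4b 65 fd fb 17 50]
D3: mem[0x1f..0x21] <- [b8 66 90]
D4: mem[0x12..0x14] <- [fd fb 17]
query mem[0x1f]=0xb8, mem[0x1d]=0x2a, mem[0x12]=0xfd, mem[0x0c]=0x17

MEM[0x1f,0x1d,0x12,0x0c] = b8 2a fd 17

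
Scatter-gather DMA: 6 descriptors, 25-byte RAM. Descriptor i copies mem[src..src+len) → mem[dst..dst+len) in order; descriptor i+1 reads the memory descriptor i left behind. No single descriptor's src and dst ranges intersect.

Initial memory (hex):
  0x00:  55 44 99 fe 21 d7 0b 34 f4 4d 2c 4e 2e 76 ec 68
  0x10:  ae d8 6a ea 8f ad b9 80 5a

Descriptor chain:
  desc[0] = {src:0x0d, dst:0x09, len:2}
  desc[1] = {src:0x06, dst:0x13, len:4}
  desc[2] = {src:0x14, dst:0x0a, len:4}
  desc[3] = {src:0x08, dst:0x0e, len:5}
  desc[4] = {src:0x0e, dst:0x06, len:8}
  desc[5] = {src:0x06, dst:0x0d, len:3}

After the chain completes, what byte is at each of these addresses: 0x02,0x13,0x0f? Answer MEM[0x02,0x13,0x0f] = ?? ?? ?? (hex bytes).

MEM[0x02,0x13,0x0f] = 99 0b 34

  after D0: wrote 2B at 0x09 = 76ec
  after D1: wrote 4B at 0x13 = 0b34f476
  after D2: wrote 4B at 0x0a = 34f47680
  after D3: wrote 5B at 0x0e = f47634f476
  after D4: wrote 8B at 0x06 = f47634f4760b34f4
  after D5: wrote 3B at 0x0d = f47634
query mem[0x02]=0x99, mem[0x13]=0x0b, mem[0x0f]=0x34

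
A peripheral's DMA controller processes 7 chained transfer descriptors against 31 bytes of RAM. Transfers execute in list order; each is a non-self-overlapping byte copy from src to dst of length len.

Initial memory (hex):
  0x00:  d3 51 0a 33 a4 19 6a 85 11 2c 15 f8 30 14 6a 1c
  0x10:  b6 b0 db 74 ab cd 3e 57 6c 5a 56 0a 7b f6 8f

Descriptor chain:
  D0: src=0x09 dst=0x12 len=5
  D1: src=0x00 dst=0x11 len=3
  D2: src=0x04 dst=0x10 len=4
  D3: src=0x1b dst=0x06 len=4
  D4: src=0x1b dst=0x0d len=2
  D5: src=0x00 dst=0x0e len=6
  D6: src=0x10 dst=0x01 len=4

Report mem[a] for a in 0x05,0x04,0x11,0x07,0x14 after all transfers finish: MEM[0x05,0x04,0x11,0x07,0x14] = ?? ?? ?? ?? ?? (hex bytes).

[0] 0x09->0x12 len=5 : 2c 15 f8 30 14
[1] 0x00->0x11 len=3 : d3 51 0a
[2] 0x04->0x10 len=4 : a4 19 6a 85
[3] 0x1b->0x06 len=4 : 0a 7b f6 8f
[4] 0x1b->0x0d len=2 : 0a 7b
[5] 0x00->0x0e len=6 : d3 51 0a 33 a4 19
[6] 0x10->0x01 len=4 : 0a 33 a4 19
query mem[0x05]=0x19, mem[0x04]=0x19, mem[0x11]=0x33, mem[0x07]=0x7b, mem[0x14]=0xf8

MEM[0x05,0x04,0x11,0x07,0x14] = 19 19 33 7b f8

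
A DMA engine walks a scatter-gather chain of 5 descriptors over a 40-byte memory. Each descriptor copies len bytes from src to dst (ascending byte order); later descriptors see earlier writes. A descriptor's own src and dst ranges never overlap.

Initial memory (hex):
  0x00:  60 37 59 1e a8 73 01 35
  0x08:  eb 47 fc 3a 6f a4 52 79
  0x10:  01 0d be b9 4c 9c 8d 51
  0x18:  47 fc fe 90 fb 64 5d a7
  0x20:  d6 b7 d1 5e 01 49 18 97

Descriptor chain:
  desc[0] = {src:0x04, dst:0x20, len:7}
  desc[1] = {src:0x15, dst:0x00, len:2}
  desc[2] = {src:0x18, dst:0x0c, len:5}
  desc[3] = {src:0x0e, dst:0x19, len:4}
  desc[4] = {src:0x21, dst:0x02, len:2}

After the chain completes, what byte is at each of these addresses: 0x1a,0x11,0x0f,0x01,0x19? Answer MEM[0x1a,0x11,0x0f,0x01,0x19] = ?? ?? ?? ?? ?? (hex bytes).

MEM[0x1a,0x11,0x0f,0x01,0x19] = 90 0d 90 8d fe

  after D0: wrote 7B at 0x20 = a8730135eb47fc
  after D1: wrote 2B at 0x00 = 9c8d
  after D2: wrote 5B at 0x0c = 47fcfe90fb
  after D3: wrote 4B at 0x19 = fe90fb0d
  after D4: wrote 2B at 0x02 = 7301
query mem[0x1a]=0x90, mem[0x11]=0x0d, mem[0x0f]=0x90, mem[0x01]=0x8d, mem[0x19]=0xfe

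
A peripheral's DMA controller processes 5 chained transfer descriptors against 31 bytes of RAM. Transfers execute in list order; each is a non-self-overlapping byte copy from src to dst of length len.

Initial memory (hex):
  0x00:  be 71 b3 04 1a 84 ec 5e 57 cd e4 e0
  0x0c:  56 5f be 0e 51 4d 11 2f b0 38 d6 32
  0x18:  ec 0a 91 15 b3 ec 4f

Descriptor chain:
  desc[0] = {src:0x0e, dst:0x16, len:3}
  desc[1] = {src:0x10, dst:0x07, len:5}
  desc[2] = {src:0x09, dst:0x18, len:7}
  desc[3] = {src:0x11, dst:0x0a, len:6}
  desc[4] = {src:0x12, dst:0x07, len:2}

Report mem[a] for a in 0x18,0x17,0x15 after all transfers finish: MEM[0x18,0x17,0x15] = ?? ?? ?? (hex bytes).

MEM[0x18,0x17,0x15] = 11 0e 38

#0 dst[0x16+3] := {0xbe,0x0e,0x51}
#1 dst[0x07+5] := {0x51,0x4d,0x11,0x2f,0xb0}
#2 dst[0x18+7] := {0x11,0x2f,0xb0,0x56,0x5f,0xbe,0x0e}
#3 dst[0x0a+6] := {0x4d,0x11,0x2f,0xb0,0x38,0xbe}
#4 dst[0x07+2] := {0x11,0x2f}
query mem[0x18]=0x11, mem[0x17]=0x0e, mem[0x15]=0x38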